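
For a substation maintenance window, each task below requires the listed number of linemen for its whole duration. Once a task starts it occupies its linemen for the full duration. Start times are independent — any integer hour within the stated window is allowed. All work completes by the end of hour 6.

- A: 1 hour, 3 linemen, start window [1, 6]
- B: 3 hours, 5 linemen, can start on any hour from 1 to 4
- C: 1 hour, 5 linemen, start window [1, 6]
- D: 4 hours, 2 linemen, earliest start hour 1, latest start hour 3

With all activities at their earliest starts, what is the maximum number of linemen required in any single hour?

15

Early-start schedule: A@1, B@1, C@1, D@1.
Load per hour: hour 1: 15, hour 2: 7, hour 3: 7, hour 4: 2, hour 5: 0, hour 6: 0.
Peak is 15.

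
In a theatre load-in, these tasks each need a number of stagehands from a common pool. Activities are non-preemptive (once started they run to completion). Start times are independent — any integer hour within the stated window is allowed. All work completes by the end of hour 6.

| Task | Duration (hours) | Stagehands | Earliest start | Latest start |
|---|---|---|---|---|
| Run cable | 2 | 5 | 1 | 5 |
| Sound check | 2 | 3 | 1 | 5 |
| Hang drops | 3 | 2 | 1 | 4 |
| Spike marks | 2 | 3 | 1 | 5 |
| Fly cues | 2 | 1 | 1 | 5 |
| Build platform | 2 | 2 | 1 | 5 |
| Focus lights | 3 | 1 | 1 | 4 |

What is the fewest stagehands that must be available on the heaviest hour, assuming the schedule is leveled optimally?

Early-start (Run cable@1, Sound check@1, Hang drops@1, Spike marks@1, Fly cues@1, Build platform@1, Focus lights@1) gives peak 17: h1:17  h2:17  h3:3  h4:0  h5:0  h6:0.
Shift Sound check→3, Spike marks→4, Fly cues→5, Build platform→5, Focus lights→3.
Schedule Run cable@1, Sound check@3, Hang drops@1, Spike marks@4, Fly cues@5, Build platform@5, Focus lights@3: h1:7  h2:7  h3:6  h4:7  h5:7  h6:3 — peak 7.
Total stagehand-hours = 37 over 6 hours ⇒ peak ≥ ⌈37/6⌉ = 7, so 7 is optimal.

7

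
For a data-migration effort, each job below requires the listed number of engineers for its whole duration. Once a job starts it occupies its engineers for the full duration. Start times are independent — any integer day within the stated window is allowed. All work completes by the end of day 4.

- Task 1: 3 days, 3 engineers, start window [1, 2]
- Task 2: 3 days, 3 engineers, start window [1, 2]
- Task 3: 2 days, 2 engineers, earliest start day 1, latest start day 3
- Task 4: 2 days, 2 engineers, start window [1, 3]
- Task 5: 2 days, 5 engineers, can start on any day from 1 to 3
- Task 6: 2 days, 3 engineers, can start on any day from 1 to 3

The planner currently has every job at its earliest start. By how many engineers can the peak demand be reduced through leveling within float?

Early-start peak: d1:18  d2:18  d3:6  d4:0 ⇒ 18.
Leveled (Task 1@1, Task 2@1, Task 3@1, Task 4@1, Task 5@3, Task 6@1): d1:13  d2:13  d3:11  d4:5 ⇒ 13.
Reduction 18 − 13 = 5.

5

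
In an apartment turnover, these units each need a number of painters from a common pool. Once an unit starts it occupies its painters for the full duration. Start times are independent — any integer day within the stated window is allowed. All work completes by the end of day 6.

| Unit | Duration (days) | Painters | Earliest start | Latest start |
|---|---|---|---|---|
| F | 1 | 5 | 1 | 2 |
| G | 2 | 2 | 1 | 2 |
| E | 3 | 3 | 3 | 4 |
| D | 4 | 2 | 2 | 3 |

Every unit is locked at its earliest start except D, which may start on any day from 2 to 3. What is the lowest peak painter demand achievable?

D@2: d1:7  d2:4  d3:5  d4:5  d5:5  d6:0 → peak 7
D@3: d1:7  d2:2  d3:5  d4:5  d5:5  d6:2 → peak 7
Best is D@2, peak 7.

7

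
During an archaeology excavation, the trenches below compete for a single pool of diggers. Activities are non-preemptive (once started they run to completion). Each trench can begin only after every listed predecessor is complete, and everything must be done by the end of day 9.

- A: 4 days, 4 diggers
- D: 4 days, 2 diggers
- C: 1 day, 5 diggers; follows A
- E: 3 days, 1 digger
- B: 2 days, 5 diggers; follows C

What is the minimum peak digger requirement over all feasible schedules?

Early-start (A@1, D@1, C@5, E@1, B@6) gives peak 7: d1:7  d2:7  d3:7  d4:6  d5:5  d6:5  d7:5  d8:0  d9:0.
Shift E→5.
Schedule A@1, D@1, C@5, E@5, B@6: d1:6  d2:6  d3:6  d4:6  d5:6  d6:6  d7:6  d8:0  d9:0 — peak 6.

6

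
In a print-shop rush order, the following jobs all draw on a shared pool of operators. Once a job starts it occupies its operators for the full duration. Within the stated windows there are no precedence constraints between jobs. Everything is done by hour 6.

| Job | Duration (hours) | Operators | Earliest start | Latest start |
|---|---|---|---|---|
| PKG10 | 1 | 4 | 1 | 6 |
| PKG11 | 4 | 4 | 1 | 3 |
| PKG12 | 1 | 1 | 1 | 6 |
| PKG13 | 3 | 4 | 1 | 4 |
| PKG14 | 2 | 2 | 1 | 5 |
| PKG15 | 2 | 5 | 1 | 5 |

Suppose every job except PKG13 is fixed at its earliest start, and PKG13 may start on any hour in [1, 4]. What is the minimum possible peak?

PKG13@1: h1:20  h2:15  h3:8  h4:4  h5:0  h6:0 → peak 20
PKG13@2: h1:16  h2:15  h3:8  h4:8  h5:0  h6:0 → peak 16
PKG13@3: h1:16  h2:11  h3:8  h4:8  h5:4  h6:0 → peak 16
PKG13@4: h1:16  h2:11  h3:4  h4:8  h5:4  h6:4 → peak 16
Best is PKG13@2, peak 16.

16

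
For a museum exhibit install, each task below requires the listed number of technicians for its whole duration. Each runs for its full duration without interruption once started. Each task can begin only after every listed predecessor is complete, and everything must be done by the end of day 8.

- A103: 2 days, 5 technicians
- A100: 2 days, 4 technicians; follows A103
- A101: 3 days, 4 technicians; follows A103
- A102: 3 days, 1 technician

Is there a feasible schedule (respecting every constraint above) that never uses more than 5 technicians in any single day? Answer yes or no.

yes

Schedule A103@1, A100@3, A101@5, A102@3: d1:5  d2:5  d3:5  d4:5  d5:5  d6:4  d7:4  d8:0 — peak 5 ≤ 5.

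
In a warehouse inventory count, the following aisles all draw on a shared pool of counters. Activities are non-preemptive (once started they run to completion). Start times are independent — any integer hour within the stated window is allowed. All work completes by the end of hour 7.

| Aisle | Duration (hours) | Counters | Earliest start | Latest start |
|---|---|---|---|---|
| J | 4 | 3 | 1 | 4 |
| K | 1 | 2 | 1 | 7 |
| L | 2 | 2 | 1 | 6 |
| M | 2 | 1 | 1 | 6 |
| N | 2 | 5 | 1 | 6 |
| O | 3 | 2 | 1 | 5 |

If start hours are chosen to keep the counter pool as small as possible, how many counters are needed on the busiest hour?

Early-start (J@1, K@1, L@1, M@1, N@1, O@1) gives peak 15: h1:15  h2:13  h3:5  h4:3  h5:0  h6:0  h7:0.
Shift K→5, N→6, O→3.
Schedule J@1, K@5, L@1, M@1, N@6, O@3: h1:6  h2:6  h3:5  h4:5  h5:4  h6:5  h7:5 — peak 6.
Total counter-hours = 36 over 7 hours ⇒ peak ≥ ⌈36/7⌉ = 6, so 6 is optimal.

6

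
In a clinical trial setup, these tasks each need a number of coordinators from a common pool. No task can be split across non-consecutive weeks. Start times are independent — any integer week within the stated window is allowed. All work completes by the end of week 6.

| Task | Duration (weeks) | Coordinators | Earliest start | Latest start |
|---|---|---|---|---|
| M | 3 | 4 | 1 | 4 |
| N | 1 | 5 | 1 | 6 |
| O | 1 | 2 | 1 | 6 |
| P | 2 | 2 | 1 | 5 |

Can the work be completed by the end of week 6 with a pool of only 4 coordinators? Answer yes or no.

no

The minimum achievable peak is 5; 4 < 5, so no feasible schedule stays within the cap.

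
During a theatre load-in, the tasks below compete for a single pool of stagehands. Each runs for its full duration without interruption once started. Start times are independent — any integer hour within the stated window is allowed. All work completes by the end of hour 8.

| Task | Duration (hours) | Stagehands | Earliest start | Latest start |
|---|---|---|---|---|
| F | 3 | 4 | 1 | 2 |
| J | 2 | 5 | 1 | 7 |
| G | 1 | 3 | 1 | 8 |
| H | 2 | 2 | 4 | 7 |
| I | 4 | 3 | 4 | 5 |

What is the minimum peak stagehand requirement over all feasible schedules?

8

Early-start (F@1, J@1, G@1, H@4, I@4) gives peak 12: h1:12  h2:9  h3:4  h4:5  h5:5  h6:3  h7:3  h8:0.
Shift J→4, H→6.
Schedule F@1, J@4, G@1, H@6, I@4: h1:7  h2:4  h3:4  h4:8  h5:8  h6:5  h7:5  h8:0 — peak 8.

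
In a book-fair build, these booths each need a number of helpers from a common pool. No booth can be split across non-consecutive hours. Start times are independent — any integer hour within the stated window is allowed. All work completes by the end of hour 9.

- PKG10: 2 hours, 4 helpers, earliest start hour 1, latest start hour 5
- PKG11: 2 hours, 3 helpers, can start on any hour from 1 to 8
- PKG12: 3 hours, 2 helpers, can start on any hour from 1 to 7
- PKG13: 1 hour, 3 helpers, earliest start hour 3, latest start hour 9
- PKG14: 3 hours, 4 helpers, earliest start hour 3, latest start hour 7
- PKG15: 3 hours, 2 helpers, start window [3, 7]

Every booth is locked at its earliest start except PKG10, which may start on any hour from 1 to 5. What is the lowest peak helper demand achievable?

PKG10@1: h1:9  h2:9  h3:11  h4:6  h5:6  h6:0  h7:0  h8:0  h9:0 → peak 11
PKG10@2: h1:5  h2:9  h3:15  h4:6  h5:6  h6:0  h7:0  h8:0  h9:0 → peak 15
PKG10@3: h1:5  h2:5  h3:15  h4:10  h5:6  h6:0  h7:0  h8:0  h9:0 → peak 15
PKG10@4: h1:5  h2:5  h3:11  h4:10  h5:10  h6:0  h7:0  h8:0  h9:0 → peak 11
PKG10@5: h1:5  h2:5  h3:11  h4:6  h5:10  h6:4  h7:0  h8:0  h9:0 → peak 11
Best is PKG10@1, peak 11.

11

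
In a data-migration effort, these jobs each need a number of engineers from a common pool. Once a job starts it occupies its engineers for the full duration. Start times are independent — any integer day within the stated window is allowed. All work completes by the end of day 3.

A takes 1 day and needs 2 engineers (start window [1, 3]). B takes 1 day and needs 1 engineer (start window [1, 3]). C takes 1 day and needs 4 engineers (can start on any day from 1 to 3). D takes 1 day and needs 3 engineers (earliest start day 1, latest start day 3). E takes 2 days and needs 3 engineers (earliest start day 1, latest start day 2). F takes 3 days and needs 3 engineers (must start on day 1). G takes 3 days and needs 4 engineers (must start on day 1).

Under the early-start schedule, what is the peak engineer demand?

20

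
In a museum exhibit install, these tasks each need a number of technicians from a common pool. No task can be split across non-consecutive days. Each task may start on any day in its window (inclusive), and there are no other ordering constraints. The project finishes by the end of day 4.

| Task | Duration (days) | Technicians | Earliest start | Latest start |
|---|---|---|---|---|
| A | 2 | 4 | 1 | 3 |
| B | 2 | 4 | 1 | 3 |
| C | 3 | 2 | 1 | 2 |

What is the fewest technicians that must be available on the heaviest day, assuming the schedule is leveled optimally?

6

Early-start (A@1, B@1, C@1) gives peak 10: d1:10  d2:10  d3:2  d4:0.
Shift B→3.
Schedule A@1, B@3, C@1: d1:6  d2:6  d3:6  d4:4 — peak 6.
Total technician-days = 22 over 4 days ⇒ peak ≥ ⌈22/4⌉ = 6, so 6 is optimal.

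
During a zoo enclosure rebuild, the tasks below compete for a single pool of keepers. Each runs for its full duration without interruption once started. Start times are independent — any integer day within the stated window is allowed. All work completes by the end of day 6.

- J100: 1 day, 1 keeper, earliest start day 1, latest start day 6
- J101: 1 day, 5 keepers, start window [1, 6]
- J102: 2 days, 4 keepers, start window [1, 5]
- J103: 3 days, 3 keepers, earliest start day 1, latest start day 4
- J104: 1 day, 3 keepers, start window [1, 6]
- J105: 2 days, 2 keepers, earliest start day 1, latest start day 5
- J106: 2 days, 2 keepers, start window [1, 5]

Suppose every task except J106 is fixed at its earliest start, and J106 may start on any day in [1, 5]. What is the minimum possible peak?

J106@1: d1:20  d2:11  d3:3  d4:0  d5:0  d6:0 → peak 20
J106@2: d1:18  d2:11  d3:5  d4:0  d5:0  d6:0 → peak 18
J106@3: d1:18  d2:9  d3:5  d4:2  d5:0  d6:0 → peak 18
J106@4: d1:18  d2:9  d3:3  d4:2  d5:2  d6:0 → peak 18
J106@5: d1:18  d2:9  d3:3  d4:0  d5:2  d6:2 → peak 18
Best is J106@2, peak 18.

18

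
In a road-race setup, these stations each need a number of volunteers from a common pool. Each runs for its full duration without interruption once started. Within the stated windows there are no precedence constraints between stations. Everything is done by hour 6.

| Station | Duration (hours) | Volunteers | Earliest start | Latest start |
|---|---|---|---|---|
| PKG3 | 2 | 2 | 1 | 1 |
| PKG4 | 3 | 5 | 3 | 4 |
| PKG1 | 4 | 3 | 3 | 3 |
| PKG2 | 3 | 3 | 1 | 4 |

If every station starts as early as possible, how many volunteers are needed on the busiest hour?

Early-start schedule: PKG3@1, PKG4@3, PKG1@3, PKG2@1.
Load per hour: hour 1: 5, hour 2: 5, hour 3: 11, hour 4: 8, hour 5: 8, hour 6: 3.
Peak is 11.

11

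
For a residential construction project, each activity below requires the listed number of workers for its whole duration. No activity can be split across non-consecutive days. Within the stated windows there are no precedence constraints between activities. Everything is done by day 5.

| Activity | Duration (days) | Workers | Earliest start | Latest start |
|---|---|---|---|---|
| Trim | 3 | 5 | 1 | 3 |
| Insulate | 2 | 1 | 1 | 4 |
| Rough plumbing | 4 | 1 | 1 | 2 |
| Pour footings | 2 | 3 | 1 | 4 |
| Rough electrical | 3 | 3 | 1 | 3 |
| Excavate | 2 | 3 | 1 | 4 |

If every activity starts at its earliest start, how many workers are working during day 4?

1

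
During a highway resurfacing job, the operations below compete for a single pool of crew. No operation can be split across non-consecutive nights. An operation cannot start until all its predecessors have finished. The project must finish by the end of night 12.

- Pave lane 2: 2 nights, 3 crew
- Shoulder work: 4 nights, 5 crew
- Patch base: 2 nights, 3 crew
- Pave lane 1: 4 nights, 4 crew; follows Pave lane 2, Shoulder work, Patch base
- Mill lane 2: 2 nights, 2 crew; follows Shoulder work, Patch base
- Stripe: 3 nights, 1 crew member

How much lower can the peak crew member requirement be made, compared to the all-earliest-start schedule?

7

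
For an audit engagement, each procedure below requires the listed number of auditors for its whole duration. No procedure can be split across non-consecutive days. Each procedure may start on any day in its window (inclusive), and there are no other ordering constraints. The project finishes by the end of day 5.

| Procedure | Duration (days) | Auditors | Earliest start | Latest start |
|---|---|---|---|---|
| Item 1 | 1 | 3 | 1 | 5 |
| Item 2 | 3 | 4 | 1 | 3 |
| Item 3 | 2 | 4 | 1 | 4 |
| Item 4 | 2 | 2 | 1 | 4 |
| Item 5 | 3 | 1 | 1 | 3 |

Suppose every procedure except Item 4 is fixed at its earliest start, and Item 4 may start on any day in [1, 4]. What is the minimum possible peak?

12

Item 4@1: d1:14  d2:11  d3:5  d4:0  d5:0 → peak 14
Item 4@2: d1:12  d2:11  d3:7  d4:0  d5:0 → peak 12
Item 4@3: d1:12  d2:9  d3:7  d4:2  d5:0 → peak 12
Item 4@4: d1:12  d2:9  d3:5  d4:2  d5:2 → peak 12
Best is Item 4@2, peak 12.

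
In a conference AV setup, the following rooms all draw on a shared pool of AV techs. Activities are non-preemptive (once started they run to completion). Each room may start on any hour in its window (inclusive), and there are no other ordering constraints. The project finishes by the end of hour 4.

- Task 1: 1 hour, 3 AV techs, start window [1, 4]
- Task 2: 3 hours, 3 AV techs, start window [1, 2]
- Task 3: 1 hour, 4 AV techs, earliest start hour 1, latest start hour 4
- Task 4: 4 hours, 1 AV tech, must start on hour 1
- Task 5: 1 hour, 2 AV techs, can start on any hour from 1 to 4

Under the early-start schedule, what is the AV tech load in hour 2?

At early start, hour 2 has: Task 2, Task 4.
Demand: 3 + 1 = 4.

4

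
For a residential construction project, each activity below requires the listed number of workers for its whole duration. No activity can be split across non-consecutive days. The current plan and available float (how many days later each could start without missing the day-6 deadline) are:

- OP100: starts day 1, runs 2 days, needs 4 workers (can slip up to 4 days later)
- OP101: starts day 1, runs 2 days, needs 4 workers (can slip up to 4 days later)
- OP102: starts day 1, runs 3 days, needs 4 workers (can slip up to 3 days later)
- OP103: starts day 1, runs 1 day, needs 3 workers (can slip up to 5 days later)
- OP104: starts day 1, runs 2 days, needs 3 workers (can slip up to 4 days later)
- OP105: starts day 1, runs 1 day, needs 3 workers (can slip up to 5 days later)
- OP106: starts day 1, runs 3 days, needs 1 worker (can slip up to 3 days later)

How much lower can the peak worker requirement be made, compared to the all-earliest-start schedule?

14

Early-start peak: d1:22  d2:16  d3:5  d4:0  d5:0  d6:0 ⇒ 22.
Leveled (OP100@1, OP101@1, OP102@3, OP103@3, OP104@4, OP105@6, OP106@3): d1:8  d2:8  d3:8  d4:8  d5:8  d6:3 ⇒ 8.
Reduction 22 − 8 = 14.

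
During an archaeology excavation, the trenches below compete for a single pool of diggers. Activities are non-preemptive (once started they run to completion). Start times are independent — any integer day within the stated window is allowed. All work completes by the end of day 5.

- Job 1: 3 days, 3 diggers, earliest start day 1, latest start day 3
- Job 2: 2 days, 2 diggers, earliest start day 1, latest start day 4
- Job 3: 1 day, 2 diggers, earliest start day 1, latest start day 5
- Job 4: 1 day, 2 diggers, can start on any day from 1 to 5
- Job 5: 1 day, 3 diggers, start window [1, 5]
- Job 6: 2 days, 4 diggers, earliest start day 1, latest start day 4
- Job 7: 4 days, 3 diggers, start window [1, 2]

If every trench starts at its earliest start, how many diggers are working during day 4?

3

At early start, day 4 has: Job 7.
Demand: 3 = 3.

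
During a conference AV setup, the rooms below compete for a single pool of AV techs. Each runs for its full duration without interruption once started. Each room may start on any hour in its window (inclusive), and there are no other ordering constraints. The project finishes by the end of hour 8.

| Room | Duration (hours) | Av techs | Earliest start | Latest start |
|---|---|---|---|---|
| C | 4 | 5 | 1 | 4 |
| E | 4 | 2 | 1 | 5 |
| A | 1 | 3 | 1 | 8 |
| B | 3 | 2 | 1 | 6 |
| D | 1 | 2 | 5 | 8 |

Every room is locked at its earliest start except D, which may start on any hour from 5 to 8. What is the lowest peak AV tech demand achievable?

D@5: h1:12  h2:9  h3:9  h4:7  h5:2  h6:0  h7:0  h8:0 → peak 12
D@6: h1:12  h2:9  h3:9  h4:7  h5:0  h6:2  h7:0  h8:0 → peak 12
D@7: h1:12  h2:9  h3:9  h4:7  h5:0  h6:0  h7:2  h8:0 → peak 12
D@8: h1:12  h2:9  h3:9  h4:7  h5:0  h6:0  h7:0  h8:2 → peak 12
Best is D@5, peak 12.

12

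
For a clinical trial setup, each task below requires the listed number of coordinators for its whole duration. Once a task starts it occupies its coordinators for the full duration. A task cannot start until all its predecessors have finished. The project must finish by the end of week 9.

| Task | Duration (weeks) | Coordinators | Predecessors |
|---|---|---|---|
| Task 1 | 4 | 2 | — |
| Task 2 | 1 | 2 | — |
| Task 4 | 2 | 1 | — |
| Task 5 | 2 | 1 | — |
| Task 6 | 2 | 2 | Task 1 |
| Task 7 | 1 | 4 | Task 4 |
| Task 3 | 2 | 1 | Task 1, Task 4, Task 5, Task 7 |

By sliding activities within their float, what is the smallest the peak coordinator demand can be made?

4

Early-start (Task 1@1, Task 2@1, Task 4@1, Task 5@1, Task 6@5, Task 7@3, Task 3@5) gives peak 6: w1:6  w2:4  w3:6  w4:2  w5:3  w6:3  w7:0  w8:0  w9:0.
Shift Task 4→2, Task 5→2, Task 7→7, Task 3→8.
Schedule Task 1@1, Task 2@1, Task 4@2, Task 5@2, Task 6@5, Task 7@7, Task 3@8: w1:4  w2:4  w3:4  w4:2  w5:2  w6:2  w7:4  w8:1  w9:1 — peak 4.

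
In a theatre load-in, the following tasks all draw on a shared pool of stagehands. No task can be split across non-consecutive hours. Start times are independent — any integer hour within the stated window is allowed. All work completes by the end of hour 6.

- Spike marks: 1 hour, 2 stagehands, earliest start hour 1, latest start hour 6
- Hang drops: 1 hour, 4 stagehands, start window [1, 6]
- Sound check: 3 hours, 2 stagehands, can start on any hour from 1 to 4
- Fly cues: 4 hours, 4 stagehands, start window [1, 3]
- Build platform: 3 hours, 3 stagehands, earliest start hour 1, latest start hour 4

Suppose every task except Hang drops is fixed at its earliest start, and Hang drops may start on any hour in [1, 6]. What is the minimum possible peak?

11

Hang drops@1: h1:15  h2:9  h3:9  h4:4  h5:0  h6:0 → peak 15
Hang drops@2: h1:11  h2:13  h3:9  h4:4  h5:0  h6:0 → peak 13
Hang drops@3: h1:11  h2:9  h3:13  h4:4  h5:0  h6:0 → peak 13
Hang drops@4: h1:11  h2:9  h3:9  h4:8  h5:0  h6:0 → peak 11
Hang drops@5: h1:11  h2:9  h3:9  h4:4  h5:4  h6:0 → peak 11
Hang drops@6: h1:11  h2:9  h3:9  h4:4  h5:0  h6:4 → peak 11
Best is Hang drops@4, peak 11.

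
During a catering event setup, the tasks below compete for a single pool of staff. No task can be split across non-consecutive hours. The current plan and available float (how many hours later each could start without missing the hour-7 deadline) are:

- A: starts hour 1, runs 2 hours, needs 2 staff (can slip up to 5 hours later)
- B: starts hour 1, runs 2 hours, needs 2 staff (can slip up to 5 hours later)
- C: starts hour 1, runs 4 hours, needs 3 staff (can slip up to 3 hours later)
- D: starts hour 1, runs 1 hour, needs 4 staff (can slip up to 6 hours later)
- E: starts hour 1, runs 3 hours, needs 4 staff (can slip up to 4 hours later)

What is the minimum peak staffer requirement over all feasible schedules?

Early-start (A@1, B@1, C@1, D@1, E@1) gives peak 15: h1:15  h2:11  h3:7  h4:3  h5:0  h6:0  h7:0.
Shift D→3, E→4.
Schedule A@1, B@1, C@1, D@3, E@4: h1:7  h2:7  h3:7  h4:7  h5:4  h6:4  h7:0 — peak 7.

7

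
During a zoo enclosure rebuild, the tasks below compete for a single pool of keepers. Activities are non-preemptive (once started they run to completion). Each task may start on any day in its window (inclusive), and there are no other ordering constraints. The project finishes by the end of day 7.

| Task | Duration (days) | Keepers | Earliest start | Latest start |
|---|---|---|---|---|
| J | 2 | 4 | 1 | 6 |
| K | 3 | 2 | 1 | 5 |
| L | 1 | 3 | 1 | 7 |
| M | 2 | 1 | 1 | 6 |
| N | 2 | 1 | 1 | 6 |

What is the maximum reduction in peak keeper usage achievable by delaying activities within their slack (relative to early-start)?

7

Early-start peak: d1:11  d2:8  d3:2  d4:0  d5:0  d6:0  d7:0 ⇒ 11.
Leveled (J@1, K@3, L@6, M@3, N@3): d1:4  d2:4  d3:4  d4:4  d5:2  d6:3  d7:0 ⇒ 4.
Reduction 11 − 4 = 7.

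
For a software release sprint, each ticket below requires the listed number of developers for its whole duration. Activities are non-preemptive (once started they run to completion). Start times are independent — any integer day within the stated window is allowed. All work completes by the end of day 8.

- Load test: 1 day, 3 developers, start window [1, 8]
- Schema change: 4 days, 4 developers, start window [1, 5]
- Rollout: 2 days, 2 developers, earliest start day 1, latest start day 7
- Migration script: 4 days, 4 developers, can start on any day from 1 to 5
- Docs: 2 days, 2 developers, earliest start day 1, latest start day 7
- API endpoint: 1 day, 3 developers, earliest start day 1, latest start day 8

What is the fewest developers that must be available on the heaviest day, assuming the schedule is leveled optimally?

7

Early-start (Load test@1, Schema change@1, Rollout@1, Migration script@1, Docs@1, API endpoint@1) gives peak 18: d1:18  d2:12  d3:8  d4:8  d5:0  d6:0  d7:0  d8:0.
Shift Rollout→2, Migration script→5, Docs→4, API endpoint→6.
Schedule Load test@1, Schema change@1, Rollout@2, Migration script@5, Docs@4, API endpoint@6: d1:7  d2:6  d3:6  d4:6  d5:6  d6:7  d7:4  d8:4 — peak 7.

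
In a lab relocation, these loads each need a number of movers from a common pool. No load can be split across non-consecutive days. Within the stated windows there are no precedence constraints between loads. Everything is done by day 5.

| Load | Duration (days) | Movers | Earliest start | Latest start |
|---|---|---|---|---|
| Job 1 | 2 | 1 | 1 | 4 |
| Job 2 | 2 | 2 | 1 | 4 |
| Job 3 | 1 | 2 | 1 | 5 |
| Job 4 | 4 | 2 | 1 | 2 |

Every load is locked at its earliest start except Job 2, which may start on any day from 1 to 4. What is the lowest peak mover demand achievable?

Job 2@1: d1:7  d2:5  d3:2  d4:2  d5:0 → peak 7
Job 2@2: d1:5  d2:5  d3:4  d4:2  d5:0 → peak 5
Job 2@3: d1:5  d2:3  d3:4  d4:4  d5:0 → peak 5
Job 2@4: d1:5  d2:3  d3:2  d4:4  d5:2 → peak 5
Best is Job 2@2, peak 5.

5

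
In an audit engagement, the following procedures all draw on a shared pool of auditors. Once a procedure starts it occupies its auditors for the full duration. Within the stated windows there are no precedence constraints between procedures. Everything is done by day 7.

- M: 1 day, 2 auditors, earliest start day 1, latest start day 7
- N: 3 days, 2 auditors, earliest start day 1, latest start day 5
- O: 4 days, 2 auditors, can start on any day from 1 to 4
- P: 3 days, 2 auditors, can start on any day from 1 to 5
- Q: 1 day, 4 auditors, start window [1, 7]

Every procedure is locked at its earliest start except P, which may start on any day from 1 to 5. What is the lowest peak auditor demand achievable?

P@1: d1:12  d2:6  d3:6  d4:2  d5:0  d6:0  d7:0 → peak 12
P@2: d1:10  d2:6  d3:6  d4:4  d5:0  d6:0  d7:0 → peak 10
P@3: d1:10  d2:4  d3:6  d4:4  d5:2  d6:0  d7:0 → peak 10
P@4: d1:10  d2:4  d3:4  d4:4  d5:2  d6:2  d7:0 → peak 10
P@5: d1:10  d2:4  d3:4  d4:2  d5:2  d6:2  d7:2 → peak 10
Best is P@2, peak 10.

10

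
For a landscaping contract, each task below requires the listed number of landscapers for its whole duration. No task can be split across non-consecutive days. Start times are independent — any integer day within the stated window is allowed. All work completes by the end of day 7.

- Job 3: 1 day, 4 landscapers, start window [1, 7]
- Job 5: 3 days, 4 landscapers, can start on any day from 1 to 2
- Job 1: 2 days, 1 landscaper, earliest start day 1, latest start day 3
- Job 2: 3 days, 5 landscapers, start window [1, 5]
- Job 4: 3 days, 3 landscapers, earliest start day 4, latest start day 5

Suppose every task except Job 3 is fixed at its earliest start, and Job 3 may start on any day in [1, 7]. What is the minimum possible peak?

10

Job 3@1: d1:14  d2:10  d3:9  d4:3  d5:3  d6:3  d7:0 → peak 14
Job 3@2: d1:10  d2:14  d3:9  d4:3  d5:3  d6:3  d7:0 → peak 14
Job 3@3: d1:10  d2:10  d3:13  d4:3  d5:3  d6:3  d7:0 → peak 13
Job 3@4: d1:10  d2:10  d3:9  d4:7  d5:3  d6:3  d7:0 → peak 10
Job 3@5: d1:10  d2:10  d3:9  d4:3  d5:7  d6:3  d7:0 → peak 10
Job 3@6: d1:10  d2:10  d3:9  d4:3  d5:3  d6:7  d7:0 → peak 10
Job 3@7: d1:10  d2:10  d3:9  d4:3  d5:3  d6:3  d7:4 → peak 10
Best is Job 3@4, peak 10.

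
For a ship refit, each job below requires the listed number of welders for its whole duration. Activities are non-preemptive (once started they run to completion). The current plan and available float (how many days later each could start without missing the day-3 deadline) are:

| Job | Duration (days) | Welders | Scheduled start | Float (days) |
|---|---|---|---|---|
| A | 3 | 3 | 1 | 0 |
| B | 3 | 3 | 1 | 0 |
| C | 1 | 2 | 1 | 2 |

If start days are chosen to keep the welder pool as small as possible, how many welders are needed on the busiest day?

8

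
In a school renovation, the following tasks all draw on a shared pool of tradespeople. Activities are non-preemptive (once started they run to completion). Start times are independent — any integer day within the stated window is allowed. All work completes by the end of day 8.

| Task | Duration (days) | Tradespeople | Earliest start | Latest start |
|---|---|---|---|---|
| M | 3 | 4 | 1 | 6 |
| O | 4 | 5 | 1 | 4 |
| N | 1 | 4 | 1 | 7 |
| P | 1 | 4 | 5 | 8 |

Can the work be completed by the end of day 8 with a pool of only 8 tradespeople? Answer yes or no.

Schedule M@1, O@4, N@1, P@8: d1:8  d2:4  d3:4  d4:5  d5:5  d6:5  d7:5  d8:4 — peak 8 ≤ 8.

yes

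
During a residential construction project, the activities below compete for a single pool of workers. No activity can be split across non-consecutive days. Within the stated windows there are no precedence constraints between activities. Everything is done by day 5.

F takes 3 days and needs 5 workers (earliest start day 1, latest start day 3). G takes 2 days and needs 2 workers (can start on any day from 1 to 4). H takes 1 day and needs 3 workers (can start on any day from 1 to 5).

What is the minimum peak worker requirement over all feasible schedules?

5

Early-start (F@1, G@1, H@1) gives peak 10: d1:10  d2:7  d3:5  d4:0  d5:0.
Shift G→4, H→4.
Schedule F@1, G@4, H@4: d1:5  d2:5  d3:5  d4:5  d5:2 — peak 5.
Total worker-days = 22 over 5 days ⇒ peak ≥ ⌈22/5⌉ = 5, so 5 is optimal.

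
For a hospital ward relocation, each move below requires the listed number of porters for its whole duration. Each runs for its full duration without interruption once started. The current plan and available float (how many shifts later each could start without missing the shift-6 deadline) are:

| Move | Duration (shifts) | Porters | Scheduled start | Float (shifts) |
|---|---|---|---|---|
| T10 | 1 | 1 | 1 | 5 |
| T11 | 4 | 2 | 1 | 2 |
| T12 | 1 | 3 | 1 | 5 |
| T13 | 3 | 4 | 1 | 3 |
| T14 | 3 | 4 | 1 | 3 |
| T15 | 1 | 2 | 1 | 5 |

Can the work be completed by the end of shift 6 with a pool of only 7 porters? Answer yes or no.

Schedule T10@1, T11@1, T12@5, T13@1, T14@4, T15@6: s1:7  s2:6  s3:6  s4:6  s5:7  s6:6 — peak 7 ≤ 7.

yes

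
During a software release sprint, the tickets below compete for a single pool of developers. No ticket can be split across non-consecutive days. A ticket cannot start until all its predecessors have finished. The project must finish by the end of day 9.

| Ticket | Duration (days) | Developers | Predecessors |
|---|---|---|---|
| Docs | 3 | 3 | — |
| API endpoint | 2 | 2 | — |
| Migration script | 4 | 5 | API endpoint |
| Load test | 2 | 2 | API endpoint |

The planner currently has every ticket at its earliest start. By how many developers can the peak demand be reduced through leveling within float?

Early-start peak: d1:5  d2:5  d3:10  d4:7  d5:5  d6:5  d7:0  d8:0  d9:0 ⇒ 10.
Leveled (Docs@1, API endpoint@1, Migration script@4, Load test@8): d1:5  d2:5  d3:3  d4:5  d5:5  d6:5  d7:5  d8:2  d9:2 ⇒ 5.
Reduction 10 − 5 = 5.

5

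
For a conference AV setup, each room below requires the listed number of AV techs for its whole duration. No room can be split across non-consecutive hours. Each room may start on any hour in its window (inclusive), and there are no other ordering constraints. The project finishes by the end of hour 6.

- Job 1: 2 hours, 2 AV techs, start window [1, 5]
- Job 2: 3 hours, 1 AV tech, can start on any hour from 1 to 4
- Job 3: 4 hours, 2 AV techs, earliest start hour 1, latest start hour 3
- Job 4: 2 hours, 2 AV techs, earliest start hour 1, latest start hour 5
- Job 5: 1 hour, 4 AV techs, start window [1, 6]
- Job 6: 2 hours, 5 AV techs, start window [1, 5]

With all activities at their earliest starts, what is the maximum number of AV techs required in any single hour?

16

Early-start schedule: Job 1@1, Job 2@1, Job 3@1, Job 4@1, Job 5@1, Job 6@1.
Load per hour: hour 1: 16, hour 2: 12, hour 3: 3, hour 4: 2, hour 5: 0, hour 6: 0.
Peak is 16.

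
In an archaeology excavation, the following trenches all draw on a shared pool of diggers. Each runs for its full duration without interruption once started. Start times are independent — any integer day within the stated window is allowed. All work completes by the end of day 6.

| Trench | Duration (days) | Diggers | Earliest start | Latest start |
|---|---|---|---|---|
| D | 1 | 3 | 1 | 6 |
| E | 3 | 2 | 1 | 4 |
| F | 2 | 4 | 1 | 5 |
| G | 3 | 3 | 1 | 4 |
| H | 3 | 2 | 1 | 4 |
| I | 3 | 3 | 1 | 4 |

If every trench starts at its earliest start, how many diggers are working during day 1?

At early start, day 1 has: D, E, F, G, H, I.
Demand: 3 + 2 + 4 + 3 + 2 + 3 = 17.

17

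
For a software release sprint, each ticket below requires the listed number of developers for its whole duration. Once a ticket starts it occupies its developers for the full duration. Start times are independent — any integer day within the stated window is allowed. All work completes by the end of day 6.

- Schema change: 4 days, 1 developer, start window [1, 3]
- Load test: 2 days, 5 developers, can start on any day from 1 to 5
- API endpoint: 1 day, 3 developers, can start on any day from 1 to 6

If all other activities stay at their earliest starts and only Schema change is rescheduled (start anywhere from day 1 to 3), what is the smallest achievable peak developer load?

Schema change@1: d1:9  d2:6  d3:1  d4:1  d5:0  d6:0 → peak 9
Schema change@2: d1:8  d2:6  d3:1  d4:1  d5:1  d6:0 → peak 8
Schema change@3: d1:8  d2:5  d3:1  d4:1  d5:1  d6:1 → peak 8
Best is Schema change@2, peak 8.

8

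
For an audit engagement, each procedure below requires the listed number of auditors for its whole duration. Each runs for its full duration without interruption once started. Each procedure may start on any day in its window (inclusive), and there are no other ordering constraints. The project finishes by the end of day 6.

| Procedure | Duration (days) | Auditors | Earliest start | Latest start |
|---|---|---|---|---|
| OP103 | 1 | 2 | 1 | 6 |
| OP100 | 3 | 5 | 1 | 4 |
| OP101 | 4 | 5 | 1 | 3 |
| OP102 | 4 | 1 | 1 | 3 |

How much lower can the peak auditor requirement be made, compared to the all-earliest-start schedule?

Early-start peak: d1:13  d2:11  d3:11  d4:6  d5:0  d6:0 ⇒ 13.
Leveled (OP103@1, OP100@1, OP101@2, OP102@1): d1:8  d2:11  d3:11  d4:6  d5:5  d6:0 ⇒ 11.
Reduction 13 − 11 = 2.

2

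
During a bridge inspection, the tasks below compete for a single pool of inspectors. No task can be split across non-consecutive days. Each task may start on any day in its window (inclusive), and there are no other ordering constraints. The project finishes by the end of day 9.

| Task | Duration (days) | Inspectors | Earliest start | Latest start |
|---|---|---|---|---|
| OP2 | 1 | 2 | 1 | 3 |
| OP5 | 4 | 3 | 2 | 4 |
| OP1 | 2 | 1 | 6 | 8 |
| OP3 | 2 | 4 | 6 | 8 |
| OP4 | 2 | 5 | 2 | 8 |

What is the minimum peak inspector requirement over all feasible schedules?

5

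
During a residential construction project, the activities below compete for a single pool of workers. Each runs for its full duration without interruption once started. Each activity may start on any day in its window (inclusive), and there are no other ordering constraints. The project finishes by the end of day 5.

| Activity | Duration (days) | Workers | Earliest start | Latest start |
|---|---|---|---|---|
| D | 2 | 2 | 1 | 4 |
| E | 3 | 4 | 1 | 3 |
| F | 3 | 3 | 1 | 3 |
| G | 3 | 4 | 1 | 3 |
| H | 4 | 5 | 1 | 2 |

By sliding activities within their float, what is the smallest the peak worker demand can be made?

Early-start (D@1, E@1, F@1, G@1, H@1) gives peak 18: d1:18  d2:18  d3:16  d4:5  d5:0.
Shift G→3.
Schedule D@1, E@1, F@1, G@3, H@1: d1:14  d2:14  d3:16  d4:9  d5:4 — peak 16.

16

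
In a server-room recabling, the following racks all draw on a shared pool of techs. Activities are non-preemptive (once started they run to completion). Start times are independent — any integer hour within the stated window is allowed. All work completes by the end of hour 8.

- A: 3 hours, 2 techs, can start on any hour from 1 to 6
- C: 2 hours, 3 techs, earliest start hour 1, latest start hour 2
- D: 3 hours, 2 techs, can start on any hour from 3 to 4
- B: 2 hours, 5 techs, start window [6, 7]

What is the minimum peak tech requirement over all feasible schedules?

Schedule A@1, C@1, D@3, B@6: h1:5  h2:5  h3:4  h4:2  h5:2  h6:5  h7:5  h8:0 — peak 5.

5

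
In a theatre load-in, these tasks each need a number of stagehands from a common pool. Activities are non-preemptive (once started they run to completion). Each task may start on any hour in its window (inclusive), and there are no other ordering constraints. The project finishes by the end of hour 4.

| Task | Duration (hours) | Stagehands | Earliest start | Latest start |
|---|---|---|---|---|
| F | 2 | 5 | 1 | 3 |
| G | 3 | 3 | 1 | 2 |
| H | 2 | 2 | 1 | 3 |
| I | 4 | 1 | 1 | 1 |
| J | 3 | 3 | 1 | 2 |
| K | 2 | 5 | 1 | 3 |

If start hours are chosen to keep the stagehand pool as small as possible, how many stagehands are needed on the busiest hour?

14

Early-start (F@1, G@1, H@1, I@1, J@1, K@1) gives peak 19: h1:19  h2:19  h3:7  h4:1.
Shift K→3.
Schedule F@1, G@1, H@1, I@1, J@1, K@3: h1:14  h2:14  h3:12  h4:6 — peak 14.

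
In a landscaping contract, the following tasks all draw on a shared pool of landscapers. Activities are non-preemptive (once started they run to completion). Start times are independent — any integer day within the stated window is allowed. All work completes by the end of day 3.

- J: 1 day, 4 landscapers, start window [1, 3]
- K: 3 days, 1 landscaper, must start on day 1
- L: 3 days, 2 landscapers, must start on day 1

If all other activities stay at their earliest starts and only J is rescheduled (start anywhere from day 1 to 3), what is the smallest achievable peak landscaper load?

7

J@1: d1:7  d2:3  d3:3 → peak 7
J@2: d1:3  d2:7  d3:3 → peak 7
J@3: d1:3  d2:3  d3:7 → peak 7
Best is J@1, peak 7.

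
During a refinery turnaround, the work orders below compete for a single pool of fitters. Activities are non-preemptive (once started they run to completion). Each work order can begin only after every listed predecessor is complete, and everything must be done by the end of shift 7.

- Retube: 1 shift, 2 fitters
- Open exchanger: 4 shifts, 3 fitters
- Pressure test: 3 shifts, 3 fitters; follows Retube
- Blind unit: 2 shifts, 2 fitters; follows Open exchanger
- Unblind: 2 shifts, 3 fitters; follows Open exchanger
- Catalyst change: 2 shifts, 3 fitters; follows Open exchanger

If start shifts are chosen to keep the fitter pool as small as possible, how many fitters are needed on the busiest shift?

Schedule Retube@1, Open exchanger@1, Pressure test@2, Blind unit@5, Unblind@5, Catalyst change@5: s1:5  s2:6  s3:6  s4:6  s5:8  s6:8  s7:0 — peak 8.

8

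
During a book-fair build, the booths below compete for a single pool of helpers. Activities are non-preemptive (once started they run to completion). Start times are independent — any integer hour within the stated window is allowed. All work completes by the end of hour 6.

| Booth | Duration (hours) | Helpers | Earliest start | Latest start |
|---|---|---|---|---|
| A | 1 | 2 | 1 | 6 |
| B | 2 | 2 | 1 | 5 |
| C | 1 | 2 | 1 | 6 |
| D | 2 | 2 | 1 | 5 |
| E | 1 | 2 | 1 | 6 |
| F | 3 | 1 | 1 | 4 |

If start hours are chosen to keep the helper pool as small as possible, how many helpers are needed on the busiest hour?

Early-start (A@1, B@1, C@1, D@1, E@1, F@1) gives peak 11: h1:11  h2:5  h3:1  h4:0  h5:0  h6:0.
Shift C→2, D→3, E→3, F→4.
Schedule A@1, B@1, C@2, D@3, E@3, F@4: h1:4  h2:4  h3:4  h4:3  h5:1  h6:1 — peak 4.

4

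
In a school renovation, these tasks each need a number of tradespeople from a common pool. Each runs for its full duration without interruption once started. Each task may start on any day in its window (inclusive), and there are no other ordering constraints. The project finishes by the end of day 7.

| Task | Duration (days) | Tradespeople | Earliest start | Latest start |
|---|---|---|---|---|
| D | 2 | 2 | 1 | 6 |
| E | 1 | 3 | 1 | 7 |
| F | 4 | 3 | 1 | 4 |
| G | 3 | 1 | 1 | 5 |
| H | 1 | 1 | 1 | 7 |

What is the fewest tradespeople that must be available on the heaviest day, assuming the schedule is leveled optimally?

4

Early-start (D@1, E@1, F@1, G@1, H@1) gives peak 10: d1:10  d2:6  d3:4  d4:3  d5:0  d6:0  d7:0.
Shift E→3, F→4.
Schedule D@1, E@3, F@4, G@1, H@1: d1:4  d2:3  d3:4  d4:3  d5:3  d6:3  d7:3 — peak 4.
Total tradesperson-days = 23 over 7 days ⇒ peak ≥ ⌈23/7⌉ = 4, so 4 is optimal.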